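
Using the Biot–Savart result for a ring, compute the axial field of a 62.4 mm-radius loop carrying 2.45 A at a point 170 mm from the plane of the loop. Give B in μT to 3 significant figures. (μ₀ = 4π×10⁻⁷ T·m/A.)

On the axis of a circular loop, B = μ₀IR² / [2(R²+z²)^(3/2)].
R² + z² = (0.0624)² + (0.17)² = 0.03279 m², and (R²+z²)^(3/2) = 5.94×10⁻³ m³.
B = (4π×10⁻⁷ × 2.45 × 0.003894) / (2 × 5.94×10⁻³) = 1.01×10⁻⁶ T.

B ≈ 1.01 μT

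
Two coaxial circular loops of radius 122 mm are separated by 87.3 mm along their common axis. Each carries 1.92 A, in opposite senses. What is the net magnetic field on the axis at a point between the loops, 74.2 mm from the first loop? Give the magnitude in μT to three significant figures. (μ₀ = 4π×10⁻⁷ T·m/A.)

Each loop contributes B = μ₀IR²/[2(R²+z²)^(3/2)] on the axis, with z measured from that loop.
Loop 1 (z = 0.0742 m): B₁ = 6.17×10⁻⁶ T. Loop 2 (z = 0.0131 m): B₂ = 9.72×10⁻⁶ T.
The fields oppose: B = |B₁ − B₂| = 3.55×10⁻⁶ T.

B ≈ 3.55 μT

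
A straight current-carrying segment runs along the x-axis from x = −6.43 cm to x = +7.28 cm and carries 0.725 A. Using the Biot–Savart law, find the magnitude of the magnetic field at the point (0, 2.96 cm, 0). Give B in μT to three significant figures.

For a finite straight segment, B = (μ₀I/4πd)(sinθ₁ + sinθ₂), where θ₁, θ₂ are the angles from the perpendicular to each end.
The perpendicular distance is d = 0.0296 m; the end-offsets along the wire are a = 0.0643 m and b = 0.0728 m.
sinθ₁ = 0.0643/√(0.0643²+0.0296²) = 0.9084; sinθ₂ = 0.0728/√(0.0728²+0.0296²) = 0.9264.
B = (4π×10⁻⁷ × 0.725) / (4π × 0.0296) × (0.9084 + 0.9264) = 4.49×10⁻⁶ T.

B ≈ 4.49 μT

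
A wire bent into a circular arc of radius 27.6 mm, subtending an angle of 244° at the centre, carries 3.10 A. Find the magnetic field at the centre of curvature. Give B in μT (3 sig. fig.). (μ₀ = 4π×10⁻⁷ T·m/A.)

The Biot–Savart field of a circular arc at its centre is B = μ₀Iφ/(4πR), with φ = 4.259 rad.
B = (4π×10⁻⁷ × 3.10 × 4.259) / (4π × 0.0276) = 4.78×10⁻⁵ T.

B ≈ 47.8 μT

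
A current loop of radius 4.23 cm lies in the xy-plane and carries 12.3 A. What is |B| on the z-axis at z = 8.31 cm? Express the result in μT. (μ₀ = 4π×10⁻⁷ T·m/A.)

On the axis of a circular loop, B = μ₀IR² / [2(R²+z²)^(3/2)].
R² + z² = (0.0423)² + (0.0831)² = 0.008695 m², and (R²+z²)^(3/2) = 8.11×10⁻⁴ m³.
B = (4π×10⁻⁷ × 12.3 × 0.001789) / (2 × 8.11×10⁻⁴) = 1.71×10⁻⁵ T.

B ≈ 17.1 μT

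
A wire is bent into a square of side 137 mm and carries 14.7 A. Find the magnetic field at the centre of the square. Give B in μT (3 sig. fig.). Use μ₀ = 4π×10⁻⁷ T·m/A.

Each side is a finite straight segment at perpendicular distance d = a/(2 tan(π/4)) = 0.0685 m from the centre, with end-angles ±π/4.
One side contributes B₁ = (μ₀I/4πd)·2 sin(π/4) = 3.03×10⁻⁵ T.
All 4 sides add in the same direction: B = 4 × 3.03×10⁻⁵ = 1.21×10⁻⁴ T.

B ≈ 121 μT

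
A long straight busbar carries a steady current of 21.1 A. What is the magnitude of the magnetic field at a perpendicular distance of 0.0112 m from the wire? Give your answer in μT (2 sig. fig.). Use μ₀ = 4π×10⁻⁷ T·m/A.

For an infinitely long straight wire, B = μ₀I/(2πd).
B = (4π×10⁻⁷ × 21.1) / (2π × 0.0112) = 3.77×10⁻⁴ T.

B ≈ 380 μT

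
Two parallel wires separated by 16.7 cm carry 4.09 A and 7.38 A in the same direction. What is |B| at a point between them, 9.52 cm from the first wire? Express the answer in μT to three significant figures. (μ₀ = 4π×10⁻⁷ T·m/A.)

B ≈ 12.0 μT

Each long wire gives B = μ₀I/(2πd). Distances are d₁ = 0.0952 m and d₂ = 0.0718 m.
B₁ = 8.59×10⁻⁶ T, B₂ = 2.06×10⁻⁵ T.
Between parallel currents the two contributions point in opposite directions, so they subtract. B = |B₁ − B₂| = |8.59×10⁻⁶ − 2.06×10⁻⁵| = 1.20×10⁻⁵ T.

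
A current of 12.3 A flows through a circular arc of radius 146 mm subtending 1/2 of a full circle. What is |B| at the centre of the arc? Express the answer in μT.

B ≈ 26.5 μT

The Biot–Savart field of a circular arc at its centre is B = μ₀Iφ/(4πR), with φ = 3.142 rad.
B = (4π×10⁻⁷ × 12.3 × 3.142) / (4π × 0.146) = 2.65×10⁻⁵ T.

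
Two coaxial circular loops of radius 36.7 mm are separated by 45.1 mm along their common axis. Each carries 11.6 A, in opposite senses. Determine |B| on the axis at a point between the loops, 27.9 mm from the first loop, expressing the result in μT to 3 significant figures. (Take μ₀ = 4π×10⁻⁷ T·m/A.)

Each loop contributes B = μ₀IR²/[2(R²+z²)^(3/2)] on the axis, with z measured from that loop.
Loop 1 (z = 0.0279 m): B₁ = 1.00×10⁻⁴ T. Loop 2 (z = 0.0172 m): B₂ = 1.47×10⁻⁴ T.
The fields oppose: B = |B₁ − B₂| = 4.72×10⁻⁵ T.

B ≈ 47.2 μT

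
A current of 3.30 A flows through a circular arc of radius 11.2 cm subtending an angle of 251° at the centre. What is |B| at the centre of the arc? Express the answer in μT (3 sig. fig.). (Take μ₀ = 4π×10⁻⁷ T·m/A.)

The Biot–Savart field of a circular arc at its centre is B = μ₀Iφ/(4πR), with φ = 4.381 rad.
B = (4π×10⁻⁷ × 3.30 × 4.381) / (4π × 0.112) = 1.29×10⁻⁵ T.

B ≈ 12.9 μT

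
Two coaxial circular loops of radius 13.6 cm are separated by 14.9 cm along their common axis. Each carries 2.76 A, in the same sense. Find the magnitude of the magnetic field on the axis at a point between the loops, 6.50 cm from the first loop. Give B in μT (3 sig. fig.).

B ≈ 17.2 μT

Each loop contributes B = μ₀IR²/[2(R²+z²)^(3/2)] on the axis, with z measured from that loop.
Loop 1 (z = 0.065 m): B₁ = 9.37×10⁻⁶ T. Loop 2 (z = 0.084 m): B₂ = 7.85×10⁻⁶ T.
The fields add: B = B₁ + B₂ = 1.72×10⁻⁵ T.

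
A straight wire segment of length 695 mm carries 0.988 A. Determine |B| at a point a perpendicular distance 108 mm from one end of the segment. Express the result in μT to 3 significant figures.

B ≈ 0.904 μT

For a finite straight segment, B = (μ₀I/4πd)(sinθ₁ + sinθ₂), where θ₁, θ₂ are the angles from the perpendicular to each end.
The perpendicular foot is at one end, so the two end-offsets along the wire are 0 and L = 0.695 m.
sinθ₁ = 0/√(0²+0.108²) = 0.0000; sinθ₂ = 0.695/√(0.695²+0.108²) = 0.9881.
B = (4π×10⁻⁷ × 0.988) / (4π × 0.108) × (0.0000 + 0.9881) = 9.04×10⁻⁷ T.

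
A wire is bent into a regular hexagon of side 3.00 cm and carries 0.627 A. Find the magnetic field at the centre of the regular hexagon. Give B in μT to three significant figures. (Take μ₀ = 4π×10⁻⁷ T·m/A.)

Each side is a finite straight segment at perpendicular distance d = a/(2 tan(π/6)) = 0.02598 m from the centre, with end-angles ±π/6.
One side contributes B₁ = (μ₀I/4πd)·2 sin(π/6) = 2.41×10⁻⁶ T.
All 6 sides add in the same direction: B = 6 × 2.41×10⁻⁶ = 1.45×10⁻⁵ T.

B ≈ 14.5 μT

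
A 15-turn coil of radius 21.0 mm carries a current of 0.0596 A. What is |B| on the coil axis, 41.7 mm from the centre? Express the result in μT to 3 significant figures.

B ≈ 2.43 μT

For an N-turn flat coil, B = Nμ₀IR²/[2(R²+z²)^(3/2)] with R = 0.021 m, z = 0.0417 m.
B = 15 × 1.62×10⁻⁷ T = 2.43×10⁻⁶ T.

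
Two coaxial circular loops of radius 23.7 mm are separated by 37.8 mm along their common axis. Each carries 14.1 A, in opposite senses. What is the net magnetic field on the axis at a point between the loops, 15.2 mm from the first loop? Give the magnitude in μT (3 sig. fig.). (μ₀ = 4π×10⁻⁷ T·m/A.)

Each loop contributes B = μ₀IR²/[2(R²+z²)^(3/2)] on the axis, with z measured from that loop.
Loop 1 (z = 0.0152 m): B₁ = 2.23×10⁻⁴ T. Loop 2 (z = 0.0226 m): B₂ = 1.42×10⁻⁴ T.
The fields oppose: B = |B₁ − B₂| = 8.13×10⁻⁵ T.

B ≈ 81.3 μT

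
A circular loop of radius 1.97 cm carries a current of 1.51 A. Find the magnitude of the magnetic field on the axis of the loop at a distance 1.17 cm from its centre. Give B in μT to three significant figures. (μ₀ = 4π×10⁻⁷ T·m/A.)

B ≈ 30.6 μT

On the axis of a circular loop, B = μ₀IR² / [2(R²+z²)^(3/2)].
R² + z² = (0.0197)² + (0.0117)² = 0.000525 m², and (R²+z²)^(3/2) = 1.20×10⁻⁵ m³.
B = (4π×10⁻⁷ × 1.51 × 0.0003881) / (2 × 1.20×10⁻⁵) = 3.06×10⁻⁵ T.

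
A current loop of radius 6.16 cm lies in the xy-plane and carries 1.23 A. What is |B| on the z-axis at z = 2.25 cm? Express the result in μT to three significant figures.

B ≈ 10.4 μT

On the axis of a circular loop, B = μ₀IR² / [2(R²+z²)^(3/2)].
R² + z² = (0.0616)² + (0.0225)² = 0.004301 m², and (R²+z²)^(3/2) = 2.82×10⁻⁴ m³.
B = (4π×10⁻⁷ × 1.23 × 0.003795) / (2 × 2.82×10⁻⁴) = 1.04×10⁻⁵ T.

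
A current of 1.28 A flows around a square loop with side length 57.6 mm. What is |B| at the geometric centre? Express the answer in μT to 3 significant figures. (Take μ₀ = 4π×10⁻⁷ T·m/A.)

Each side is a finite straight segment at perpendicular distance d = a/(2 tan(π/4)) = 0.0288 m from the centre, with end-angles ±π/4.
One side contributes B₁ = (μ₀I/4πd)·2 sin(π/4) = 6.29×10⁻⁶ T.
All 4 sides add in the same direction: B = 4 × 6.29×10⁻⁶ = 2.51×10⁻⁵ T.

B ≈ 25.1 μT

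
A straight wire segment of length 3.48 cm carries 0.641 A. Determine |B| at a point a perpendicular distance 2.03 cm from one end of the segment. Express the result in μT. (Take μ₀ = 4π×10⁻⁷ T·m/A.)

For a finite straight segment, B = (μ₀I/4πd)(sinθ₁ + sinθ₂), where θ₁, θ₂ are the angles from the perpendicular to each end.
The perpendicular foot is at one end, so the two end-offsets along the wire are 0 and L = 0.0348 m.
sinθ₁ = 0/√(0²+0.0203²) = 0.0000; sinθ₂ = 0.0348/√(0.0348²+0.0203²) = 0.8638.
B = (4π×10⁻⁷ × 0.641) / (4π × 0.0203) × (0.0000 + 0.8638) = 2.73×10⁻⁶ T.

B ≈ 2.73 μT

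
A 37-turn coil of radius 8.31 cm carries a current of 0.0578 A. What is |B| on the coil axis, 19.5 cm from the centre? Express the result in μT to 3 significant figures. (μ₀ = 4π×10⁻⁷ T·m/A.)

B ≈ 0.974 μT

For an N-turn flat coil, B = Nμ₀IR²/[2(R²+z²)^(3/2)] with R = 0.0831 m, z = 0.195 m.
B = 37 × 2.63×10⁻⁸ T = 9.74×10⁻⁷ T.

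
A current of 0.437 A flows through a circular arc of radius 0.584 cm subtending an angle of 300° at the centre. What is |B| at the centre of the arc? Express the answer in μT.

The Biot–Savart field of a circular arc at its centre is B = μ₀Iφ/(4πR), with φ = 5.236 rad.
B = (4π×10⁻⁷ × 0.437 × 5.236) / (4π × 0.00584) = 3.92×10⁻⁵ T.

B ≈ 39.2 μT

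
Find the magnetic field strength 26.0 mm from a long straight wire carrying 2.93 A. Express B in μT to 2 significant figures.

B ≈ 23 μT

For an infinitely long straight wire, B = μ₀I/(2πd).
B = (4π×10⁻⁷ × 2.93) / (2π × 0.026) = 2.25×10⁻⁵ T.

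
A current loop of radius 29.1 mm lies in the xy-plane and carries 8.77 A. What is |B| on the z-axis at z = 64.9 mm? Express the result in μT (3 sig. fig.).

On the axis of a circular loop, B = μ₀IR² / [2(R²+z²)^(3/2)].
R² + z² = (0.0291)² + (0.0649)² = 0.005059 m², and (R²+z²)^(3/2) = 3.60×10⁻⁴ m³.
B = (4π×10⁻⁷ × 8.77 × 0.0008468) / (2 × 3.60×10⁻⁴) = 1.30×10⁻⁵ T.

B ≈ 13.0 μT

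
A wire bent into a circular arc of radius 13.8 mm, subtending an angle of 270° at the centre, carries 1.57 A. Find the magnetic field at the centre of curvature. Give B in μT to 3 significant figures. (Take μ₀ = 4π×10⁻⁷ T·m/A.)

The Biot–Savart field of a circular arc at its centre is B = μ₀Iφ/(4πR), with φ = 4.712 rad.
B = (4π×10⁻⁷ × 1.57 × 4.712) / (4π × 0.0138) = 5.36×10⁻⁵ T.

B ≈ 53.6 μT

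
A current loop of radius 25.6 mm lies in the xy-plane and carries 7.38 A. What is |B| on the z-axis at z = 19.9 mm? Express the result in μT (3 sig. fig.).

B ≈ 89.1 μT

On the axis of a circular loop, B = μ₀IR² / [2(R²+z²)^(3/2)].
R² + z² = (0.0256)² + (0.0199)² = 0.001051 m², and (R²+z²)^(3/2) = 3.41×10⁻⁵ m³.
B = (4π×10⁻⁷ × 7.38 × 0.0006554) / (2 × 3.41×10⁻⁵) = 8.91×10⁻⁵ T.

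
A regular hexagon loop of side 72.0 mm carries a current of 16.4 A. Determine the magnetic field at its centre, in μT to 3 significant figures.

Each side is a finite straight segment at perpendicular distance d = a/(2 tan(π/6)) = 0.06235 m from the centre, with end-angles ±π/6.
One side contributes B₁ = (μ₀I/4πd)·2 sin(π/6) = 2.63×10⁻⁵ T.
All 6 sides add in the same direction: B = 6 × 2.63×10⁻⁵ = 1.58×10⁻⁴ T.

B ≈ 158 μT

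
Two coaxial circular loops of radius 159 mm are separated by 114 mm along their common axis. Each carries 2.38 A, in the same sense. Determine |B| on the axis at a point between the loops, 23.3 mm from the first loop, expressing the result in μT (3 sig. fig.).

Each loop contributes B = μ₀IR²/[2(R²+z²)^(3/2)] on the axis, with z measured from that loop.
Loop 1 (z = 0.0233 m): B₁ = 9.11×10⁻⁶ T. Loop 2 (z = 0.0907 m): B₂ = 6.16×10⁻⁶ T.
The fields add: B = B₁ + B₂ = 1.53×10⁻⁵ T.

B ≈ 15.3 μT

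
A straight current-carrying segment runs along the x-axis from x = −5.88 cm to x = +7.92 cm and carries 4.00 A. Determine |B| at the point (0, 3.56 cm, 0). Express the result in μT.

B ≈ 19.9 μT

For a finite straight segment, B = (μ₀I/4πd)(sinθ₁ + sinθ₂), where θ₁, θ₂ are the angles from the perpendicular to each end.
The perpendicular distance is d = 0.0356 m; the end-offsets along the wire are a = 0.0588 m and b = 0.0792 m.
sinθ₁ = 0.0588/√(0.0588²+0.0356²) = 0.8554; sinθ₂ = 0.0792/√(0.0792²+0.0356²) = 0.9121.
B = (4π×10⁻⁷ × 4.00) / (4π × 0.0356) × (0.8554 + 0.9121) = 1.99×10⁻⁵ T.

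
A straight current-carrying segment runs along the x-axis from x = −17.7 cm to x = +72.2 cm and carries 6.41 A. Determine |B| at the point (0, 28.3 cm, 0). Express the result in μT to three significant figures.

B ≈ 3.31 μT

For a finite straight segment, B = (μ₀I/4πd)(sinθ₁ + sinθ₂), where θ₁, θ₂ are the angles from the perpendicular to each end.
The perpendicular distance is d = 0.283 m; the end-offsets along the wire are a = 0.177 m and b = 0.722 m.
sinθ₁ = 0.177/√(0.177²+0.283²) = 0.5303; sinθ₂ = 0.722/√(0.722²+0.283²) = 0.9310.
B = (4π×10⁻⁷ × 6.41) / (4π × 0.283) × (0.5303 + 0.9310) = 3.31×10⁻⁶ T.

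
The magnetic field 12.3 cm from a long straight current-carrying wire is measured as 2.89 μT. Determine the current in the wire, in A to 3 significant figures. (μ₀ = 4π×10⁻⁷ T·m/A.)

I ≈ 1.78 A

For a long straight wire B = μ₀I/(2πd), so I = 2πdB/μ₀.
I = 2π × 0.123 × 2.89×10⁻⁶ / (4π×10⁻⁷) = 1.78 A.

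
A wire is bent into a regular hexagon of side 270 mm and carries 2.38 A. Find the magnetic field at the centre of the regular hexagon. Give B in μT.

B ≈ 6.11 μT

Each side is a finite straight segment at perpendicular distance d = a/(2 tan(π/6)) = 0.2338 m from the centre, with end-angles ±π/6.
One side contributes B₁ = (μ₀I/4πd)·2 sin(π/6) = 1.02×10⁻⁶ T.
All 6 sides add in the same direction: B = 6 × 1.02×10⁻⁶ = 6.11×10⁻⁶ T.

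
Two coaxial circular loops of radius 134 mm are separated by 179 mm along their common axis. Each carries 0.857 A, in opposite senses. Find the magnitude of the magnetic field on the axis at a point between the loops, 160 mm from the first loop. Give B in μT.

B ≈ 2.84 μT

Each loop contributes B = μ₀IR²/[2(R²+z²)^(3/2)] on the axis, with z measured from that loop.
Loop 1 (z = 0.16 m): B₁ = 1.06×10⁻⁶ T. Loop 2 (z = 0.019 m): B₂ = 3.90×10⁻⁶ T.
The fields oppose: B = |B₁ − B₂| = 2.84×10⁻⁶ T.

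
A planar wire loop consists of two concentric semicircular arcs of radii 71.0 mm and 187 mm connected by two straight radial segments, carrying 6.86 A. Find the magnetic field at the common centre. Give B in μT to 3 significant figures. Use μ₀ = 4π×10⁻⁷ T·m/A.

B ≈ 18.8 μT

The radial connectors point toward the centre, so dl × r̂ = 0 and they contribute nothing.
Each semicircle gives μ₀I/(4R): inner arc 3.04×10⁻⁵ T, outer arc 1.15×10⁻⁵ T.
The two arcs carry current in opposite angular senses, so their fields oppose: B = |3.04×10⁻⁵ − 1.15×10⁻⁵| = 1.88×10⁻⁵ T.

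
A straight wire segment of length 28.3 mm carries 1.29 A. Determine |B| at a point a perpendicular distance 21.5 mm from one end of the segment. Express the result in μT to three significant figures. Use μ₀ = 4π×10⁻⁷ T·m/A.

B ≈ 4.78 μT

For a finite straight segment, B = (μ₀I/4πd)(sinθ₁ + sinθ₂), where θ₁, θ₂ are the angles from the perpendicular to each end.
The perpendicular foot is at one end, so the two end-offsets along the wire are 0 and L = 0.0283 m.
sinθ₁ = 0/√(0²+0.0215²) = 0.0000; sinθ₂ = 0.0283/√(0.0283²+0.0215²) = 0.7963.
B = (4π×10⁻⁷ × 1.29) / (4π × 0.0215) × (0.0000 + 0.7963) = 4.78×10⁻⁶ T.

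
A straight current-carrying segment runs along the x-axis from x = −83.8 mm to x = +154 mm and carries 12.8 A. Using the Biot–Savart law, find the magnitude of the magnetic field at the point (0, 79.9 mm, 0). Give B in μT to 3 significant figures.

For a finite straight segment, B = (μ₀I/4πd)(sinθ₁ + sinθ₂), where θ₁, θ₂ are the angles from the perpendicular to each end.
The perpendicular distance is d = 0.0799 m; the end-offsets along the wire are a = 0.0838 m and b = 0.154 m.
sinθ₁ = 0.0838/√(0.0838²+0.0799²) = 0.7237; sinθ₂ = 0.154/√(0.154²+0.0799²) = 0.8876.
B = (4π×10⁻⁷ × 12.8) / (4π × 0.0799) × (0.7237 + 0.8876) = 2.58×10⁻⁵ T.

B ≈ 25.8 μT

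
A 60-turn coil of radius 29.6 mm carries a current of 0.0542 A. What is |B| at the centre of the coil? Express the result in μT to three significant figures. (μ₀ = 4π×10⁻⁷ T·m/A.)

For an N-turn flat coil, B = Nμ₀I/(2R) with R = 0.0296 m.
B = 60 × 1.15×10⁻⁶ T = 6.90×10⁻⁵ T.

B ≈ 69.0 μT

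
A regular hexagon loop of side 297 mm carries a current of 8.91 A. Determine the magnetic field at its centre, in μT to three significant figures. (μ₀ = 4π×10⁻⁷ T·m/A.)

B ≈ 20.8 μT

Each side is a finite straight segment at perpendicular distance d = a/(2 tan(π/6)) = 0.2572 m from the centre, with end-angles ±π/6.
One side contributes B₁ = (μ₀I/4πd)·2 sin(π/6) = 3.46×10⁻⁶ T.
All 6 sides add in the same direction: B = 6 × 3.46×10⁻⁶ = 2.08×10⁻⁵ T.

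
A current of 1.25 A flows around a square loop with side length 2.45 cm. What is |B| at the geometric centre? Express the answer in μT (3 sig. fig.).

Each side is a finite straight segment at perpendicular distance d = a/(2 tan(π/4)) = 0.01225 m from the centre, with end-angles ±π/4.
One side contributes B₁ = (μ₀I/4πd)·2 sin(π/4) = 1.44×10⁻⁵ T.
All 4 sides add in the same direction: B = 4 × 1.44×10⁻⁵ = 5.77×10⁻⁵ T.

B ≈ 57.7 μT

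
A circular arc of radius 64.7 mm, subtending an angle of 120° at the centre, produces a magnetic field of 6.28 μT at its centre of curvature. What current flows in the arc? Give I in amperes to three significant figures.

I ≈ 1.94 A

For a circular arc, B = μ₀Iφ/(4πR) with φ in radians; here φ = 2.094 rad.
So I = 4πRB/(μ₀φ) = 4π × 0.0647 × 6.28×10⁻⁶ / (4π×10⁻⁷ × 2.094) = 1.94 A.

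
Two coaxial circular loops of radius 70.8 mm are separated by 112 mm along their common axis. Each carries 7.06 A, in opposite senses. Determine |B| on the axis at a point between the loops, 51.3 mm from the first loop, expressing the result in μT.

B ≈ 5.85 μT

Each loop contributes B = μ₀IR²/[2(R²+z²)^(3/2)] on the axis, with z measured from that loop.
Loop 1 (z = 0.0513 m): B₁ = 3.33×10⁻⁵ T. Loop 2 (z = 0.0607 m): B₂ = 2.74×10⁻⁵ T.
The fields oppose: B = |B₁ − B₂| = 5.85×10⁻⁶ T.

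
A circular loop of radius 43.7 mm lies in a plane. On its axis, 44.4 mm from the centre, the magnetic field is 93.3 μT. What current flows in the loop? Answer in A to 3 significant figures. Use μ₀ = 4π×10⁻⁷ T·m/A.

I ≈ 18.8 A

On the axis of a loop, B = μ₀IR²/[2(R²+z²)^(3/2)], so I = 2B(R²+z²)^(3/2)/(μ₀R²).
R² + z² = 0.00191 + 0.001971 = 0.003881 m²; raised to 3/2 gives 2.42×10⁻⁴ m³.
I = 2 × 9.33×10⁻⁵ × 2.42×10⁻⁴ / (1.26×10⁻⁶ × 0.00191) = 18.8 A.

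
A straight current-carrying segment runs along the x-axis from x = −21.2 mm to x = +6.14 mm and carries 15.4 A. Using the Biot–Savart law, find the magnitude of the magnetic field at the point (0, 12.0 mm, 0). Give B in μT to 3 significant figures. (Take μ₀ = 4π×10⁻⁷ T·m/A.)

For a finite straight segment, B = (μ₀I/4πd)(sinθ₁ + sinθ₂), where θ₁, θ₂ are the angles from the perpendicular to each end.
The perpendicular distance is d = 0.012 m; the end-offsets along the wire are a = 0.0212 m and b = 0.00614 m.
sinθ₁ = 0.0212/√(0.0212²+0.012²) = 0.8703; sinθ₂ = 0.00614/√(0.00614²+0.012²) = 0.4555.
B = (4π×10⁻⁷ × 15.4) / (4π × 0.012) × (0.8703 + 0.4555) = 1.70×10⁻⁴ T.

B ≈ 170 μT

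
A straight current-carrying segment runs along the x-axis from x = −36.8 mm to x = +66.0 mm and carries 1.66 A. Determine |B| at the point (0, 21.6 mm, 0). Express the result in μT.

For a finite straight segment, B = (μ₀I/4πd)(sinθ₁ + sinθ₂), where θ₁, θ₂ are the angles from the perpendicular to each end.
The perpendicular distance is d = 0.0216 m; the end-offsets along the wire are a = 0.0368 m and b = 0.066 m.
sinθ₁ = 0.0368/√(0.0368²+0.0216²) = 0.8624; sinθ₂ = 0.066/√(0.066²+0.0216²) = 0.9504.
B = (4π×10⁻⁷ × 1.66) / (4π × 0.0216) × (0.8624 + 0.9504) = 1.39×10⁻⁵ T.

B ≈ 13.9 μT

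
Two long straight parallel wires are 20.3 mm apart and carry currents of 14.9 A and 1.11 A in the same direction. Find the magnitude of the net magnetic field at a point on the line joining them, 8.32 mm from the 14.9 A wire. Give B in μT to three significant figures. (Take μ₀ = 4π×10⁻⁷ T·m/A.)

B ≈ 340 μT

Each long wire gives B = μ₀I/(2πd). Distances are d₁ = 0.00832 m and d₂ = 0.01198 m.
B₁ = 3.58×10⁻⁴ T, B₂ = 1.85×10⁻⁵ T.
Between parallel currents the two contributions point in opposite directions, so they subtract. B = |B₁ − B₂| = |3.58×10⁻⁴ − 1.85×10⁻⁵| = 3.40×10⁻⁴ T.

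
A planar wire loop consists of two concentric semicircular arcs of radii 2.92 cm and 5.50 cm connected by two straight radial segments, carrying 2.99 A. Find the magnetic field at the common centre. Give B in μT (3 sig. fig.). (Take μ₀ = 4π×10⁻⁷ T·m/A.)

B ≈ 15.1 μT

The radial connectors point toward the centre, so dl × r̂ = 0 and they contribute nothing.
Each semicircle gives μ₀I/(4R): inner arc 3.22×10⁻⁵ T, outer arc 1.71×10⁻⁵ T.
The two arcs carry current in opposite angular senses, so their fields oppose: B = |3.22×10⁻⁵ − 1.71×10⁻⁵| = 1.51×10⁻⁵ T.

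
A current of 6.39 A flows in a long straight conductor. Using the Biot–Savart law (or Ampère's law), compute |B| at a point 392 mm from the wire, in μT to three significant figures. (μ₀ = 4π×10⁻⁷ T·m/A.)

B ≈ 3.26 μT

For an infinitely long straight wire, B = μ₀I/(2πd).
B = (4π×10⁻⁷ × 6.39) / (2π × 0.392) = 3.26×10⁻⁶ T.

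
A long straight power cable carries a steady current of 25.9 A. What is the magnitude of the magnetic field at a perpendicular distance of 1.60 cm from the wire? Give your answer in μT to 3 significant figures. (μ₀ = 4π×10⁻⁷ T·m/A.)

B ≈ 324 μT

For an infinitely long straight wire, B = μ₀I/(2πd).
B = (4π×10⁻⁷ × 25.9) / (2π × 0.016) = 3.24×10⁻⁴ T.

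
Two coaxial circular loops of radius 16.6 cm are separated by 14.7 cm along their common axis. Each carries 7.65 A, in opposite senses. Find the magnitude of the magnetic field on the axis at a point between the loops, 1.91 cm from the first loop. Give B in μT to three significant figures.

Each loop contributes B = μ₀IR²/[2(R²+z²)^(3/2)] on the axis, with z measured from that loop.
Loop 1 (z = 0.0191 m): B₁ = 2.84×10⁻⁵ T. Loop 2 (z = 0.1279 m): B₂ = 1.44×10⁻⁵ T.
The fields oppose: B = |B₁ − B₂| = 1.40×10⁻⁵ T.

B ≈ 14.0 μT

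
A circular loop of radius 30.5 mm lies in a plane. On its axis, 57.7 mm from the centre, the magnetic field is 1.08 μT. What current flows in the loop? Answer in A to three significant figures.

I ≈ 0.514 A

On the axis of a loop, B = μ₀IR²/[2(R²+z²)^(3/2)], so I = 2B(R²+z²)^(3/2)/(μ₀R²).
R² + z² = 0.0009302 + 0.003329 = 0.00426 m²; raised to 3/2 gives 2.78×10⁻⁴ m³.
I = 2 × 1.08×10⁻⁶ × 2.78×10⁻⁴ / (1.26×10⁻⁶ × 0.0009302) = 0.514 A.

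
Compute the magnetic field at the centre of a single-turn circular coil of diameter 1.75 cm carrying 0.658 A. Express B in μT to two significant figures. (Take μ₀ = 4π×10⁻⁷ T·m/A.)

At the centre of a circular loop the Biot–Savart law gives B = μ₀I/(2R) (so R = 0.00875 m).
B = (4π×10⁻⁷ × 0.658) / (2 × 0.00875) = 4.72×10⁻⁵ T.

B ≈ 47 μT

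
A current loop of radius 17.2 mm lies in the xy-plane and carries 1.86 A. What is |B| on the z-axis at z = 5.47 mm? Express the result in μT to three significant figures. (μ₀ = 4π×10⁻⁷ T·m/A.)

On the axis of a circular loop, B = μ₀IR² / [2(R²+z²)^(3/2)].
R² + z² = (0.0172)² + (0.00547)² = 0.0003258 m², and (R²+z²)^(3/2) = 5.88×10⁻⁶ m³.
B = (4π×10⁻⁷ × 1.86 × 0.0002958) / (2 × 5.88×10⁻⁶) = 5.88×10⁻⁵ T.

B ≈ 58.8 μT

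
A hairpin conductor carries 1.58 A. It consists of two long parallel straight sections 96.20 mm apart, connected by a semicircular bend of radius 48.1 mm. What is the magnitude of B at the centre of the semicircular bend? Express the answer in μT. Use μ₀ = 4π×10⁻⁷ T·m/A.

B ≈ 16.9 μT

The semicircular arc contributes B_arc = μ₀I·π/(4πR) = μ₀I/(4R) = 1.03×10⁻⁵ T.
Each semi-infinite lead is at perpendicular distance R = 0.0481 m from the centre, with the perpendicular foot at its near end, so it contributes μ₀I/(4πR); both point the same way, together 6.57×10⁻⁶ T.
Arc and leads all point the same direction: B = 1.03×10⁻⁵ + 6.57×10⁻⁶ = 1.69×10⁻⁵ T.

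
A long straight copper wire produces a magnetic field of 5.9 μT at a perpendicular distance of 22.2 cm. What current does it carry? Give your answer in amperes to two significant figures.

I ≈ 6.5 A

For a long straight wire B = μ₀I/(2πd), so I = 2πdB/μ₀.
I = 2π × 0.222 × 5.90×10⁻⁶ / (4π×10⁻⁷) = 6.55 A.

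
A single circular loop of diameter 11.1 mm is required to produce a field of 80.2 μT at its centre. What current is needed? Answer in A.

I ≈ 0.708 A

At the centre of a circular loop B = μ₀I/(2R), so I = 2RB/μ₀.
With R = 0.00555 m, I = 2 × 0.00555 × 8.02×10⁻⁵ / (4π×10⁻⁷) = 0.708 A.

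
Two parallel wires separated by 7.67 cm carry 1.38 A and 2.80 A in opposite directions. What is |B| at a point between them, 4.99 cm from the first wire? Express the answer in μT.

B ≈ 26.4 μT

Each long wire gives B = μ₀I/(2πd). Distances are d₁ = 0.0499 m and d₂ = 0.0268 m.
B₁ = 5.53×10⁻⁶ T, B₂ = 2.09×10⁻⁵ T.
Between antiparallel currents both contributions point the same way, so they add. B = B₁ + B₂ = 5.53×10⁻⁶ + 2.09×10⁻⁵ = 2.64×10⁻⁵ T.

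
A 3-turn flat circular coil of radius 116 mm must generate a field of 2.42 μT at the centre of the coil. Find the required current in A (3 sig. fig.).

I ≈ 0.149 A

For an N-turn coil, B = Nμ₀I/(2R) with R = 0.116 m, so I = 2RB/(Nμ₀) = 2 × 0.116 × 2.42×10⁻⁶ / (3 × 4π×10⁻⁷) = 0.149 A.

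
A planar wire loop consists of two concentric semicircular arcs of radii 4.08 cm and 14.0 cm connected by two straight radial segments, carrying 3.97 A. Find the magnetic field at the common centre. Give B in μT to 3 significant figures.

The radial connectors point toward the centre, so dl × r̂ = 0 and they contribute nothing.
Each semicircle gives μ₀I/(4R): inner arc 3.06×10⁻⁵ T, outer arc 8.91×10⁻⁶ T.
The two arcs carry current in opposite angular senses, so their fields oppose: B = |3.06×10⁻⁵ − 8.91×10⁻⁶| = 2.17×10⁻⁵ T.

B ≈ 21.7 μT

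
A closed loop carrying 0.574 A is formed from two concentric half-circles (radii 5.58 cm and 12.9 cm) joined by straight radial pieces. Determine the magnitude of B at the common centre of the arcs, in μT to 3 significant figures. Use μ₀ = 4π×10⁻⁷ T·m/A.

The radial connectors point toward the centre, so dl × r̂ = 0 and they contribute nothing.
Each semicircle gives μ₀I/(4R): inner arc 3.23×10⁻⁶ T, outer arc 1.40×10⁻⁶ T.
The two arcs carry current in opposite angular senses, so their fields oppose: B = |3.23×10⁻⁶ − 1.40×10⁻⁶| = 1.83×10⁻⁶ T.

B ≈ 1.83 μT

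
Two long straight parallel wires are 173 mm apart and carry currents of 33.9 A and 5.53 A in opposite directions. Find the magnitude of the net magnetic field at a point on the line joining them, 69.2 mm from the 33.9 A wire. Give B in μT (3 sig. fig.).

Each long wire gives B = μ₀I/(2πd). Distances are d₁ = 0.0692 m and d₂ = 0.1038 m.
B₁ = 9.80×10⁻⁵ T, B₂ = 1.07×10⁻⁵ T.
Between antiparallel currents both contributions point the same way, so they add. B = B₁ + B₂ = 9.80×10⁻⁵ + 1.07×10⁻⁵ = 1.09×10⁻⁴ T.

B ≈ 109 μT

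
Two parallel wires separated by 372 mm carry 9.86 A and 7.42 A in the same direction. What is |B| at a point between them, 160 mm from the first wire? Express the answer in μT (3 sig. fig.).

Each long wire gives B = μ₀I/(2πd). Distances are d₁ = 0.16 m and d₂ = 0.212 m.
B₁ = 1.23×10⁻⁵ T, B₂ = 7.00×10⁻⁶ T.
Between parallel currents the two contributions point in opposite directions, so they subtract. B = |B₁ − B₂| = |1.23×10⁻⁵ − 7.00×10⁻⁶| = 5.32×10⁻⁶ T.

B ≈ 5.33 μT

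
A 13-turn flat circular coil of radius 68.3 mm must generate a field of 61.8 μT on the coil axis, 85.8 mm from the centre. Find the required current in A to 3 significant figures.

For an N-turn coil, B = Nμ₀IR²/[2(R²+z²)^(3/2)] with R = 0.0683 m, z = 0.0858 m, so I = 2B(R²+z²)^(3/2)/(Nμ₀R²) = 2 × 6.18×10⁻⁵ × 1.32×10⁻³ / (13 × 4π×10⁻⁷ × 0.004665) = 2.14 A.

I ≈ 2.14 A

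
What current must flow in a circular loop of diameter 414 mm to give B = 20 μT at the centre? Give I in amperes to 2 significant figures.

I ≈ 6.6 A

At the centre of a circular loop B = μ₀I/(2R), so I = 2RB/μ₀.
With R = 0.207 m, I = 2 × 0.207 × 2.00×10⁻⁵ / (4π×10⁻⁷) = 6.59 A.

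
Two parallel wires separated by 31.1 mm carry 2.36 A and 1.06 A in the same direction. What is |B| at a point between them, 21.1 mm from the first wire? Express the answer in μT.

B ≈ 1.17 μT

Each long wire gives B = μ₀I/(2πd). Distances are d₁ = 0.0211 m and d₂ = 0.01 m.
B₁ = 2.24×10⁻⁵ T, B₂ = 2.12×10⁻⁵ T.
Between parallel currents the two contributions point in opposite directions, so they subtract. B = |B₁ − B₂| = |2.24×10⁻⁵ − 2.12×10⁻⁵| = 1.17×10⁻⁶ T.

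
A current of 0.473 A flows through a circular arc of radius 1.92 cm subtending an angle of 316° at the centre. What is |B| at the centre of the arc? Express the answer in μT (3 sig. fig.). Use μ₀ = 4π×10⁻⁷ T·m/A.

The Biot–Savart field of a circular arc at its centre is B = μ₀Iφ/(4πR), with φ = 5.515 rad.
B = (4π×10⁻⁷ × 0.473 × 5.515) / (4π × 0.0192) = 1.36×10⁻⁵ T.

B ≈ 13.6 μT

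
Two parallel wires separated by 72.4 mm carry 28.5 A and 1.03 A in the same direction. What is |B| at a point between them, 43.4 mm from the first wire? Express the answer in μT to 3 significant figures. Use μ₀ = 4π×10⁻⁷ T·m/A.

B ≈ 124 μT

Each long wire gives B = μ₀I/(2πd). Distances are d₁ = 0.0434 m and d₂ = 0.029 m.
B₁ = 1.31×10⁻⁴ T, B₂ = 7.10×10⁻⁶ T.
Between parallel currents the two contributions point in opposite directions, so they subtract. B = |B₁ − B₂| = |1.31×10⁻⁴ − 7.10×10⁻⁶| = 1.24×10⁻⁴ T.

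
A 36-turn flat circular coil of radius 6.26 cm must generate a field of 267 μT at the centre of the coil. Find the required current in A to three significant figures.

For an N-turn coil, B = Nμ₀I/(2R) with R = 0.0626 m, so I = 2RB/(Nμ₀) = 2 × 0.0626 × 2.67×10⁻⁴ / (36 × 4π×10⁻⁷) = 0.739 A.

I ≈ 0.739 A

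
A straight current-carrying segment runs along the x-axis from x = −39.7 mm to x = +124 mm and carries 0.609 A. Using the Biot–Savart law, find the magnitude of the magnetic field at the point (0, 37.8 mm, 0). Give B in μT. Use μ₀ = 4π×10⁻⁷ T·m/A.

B ≈ 2.71 μT

For a finite straight segment, B = (μ₀I/4πd)(sinθ₁ + sinθ₂), where θ₁, θ₂ are the angles from the perpendicular to each end.
The perpendicular distance is d = 0.0378 m; the end-offsets along the wire are a = 0.0397 m and b = 0.124 m.
sinθ₁ = 0.0397/√(0.0397²+0.0378²) = 0.7242; sinθ₂ = 0.124/√(0.124²+0.0378²) = 0.9565.
B = (4π×10⁻⁷ × 0.609) / (4π × 0.0378) × (0.7242 + 0.9565) = 2.71×10⁻⁶ T.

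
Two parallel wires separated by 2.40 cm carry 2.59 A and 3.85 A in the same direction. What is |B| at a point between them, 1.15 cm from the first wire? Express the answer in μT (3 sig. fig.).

B ≈ 16.6 μT

Each long wire gives B = μ₀I/(2πd). Distances are d₁ = 0.0115 m and d₂ = 0.0125 m.
B₁ = 4.50×10⁻⁵ T, B₂ = 6.16×10⁻⁵ T.
Between parallel currents the two contributions point in opposite directions, so they subtract. B = |B₁ − B₂| = |4.50×10⁻⁵ − 6.16×10⁻⁵| = 1.66×10⁻⁵ T.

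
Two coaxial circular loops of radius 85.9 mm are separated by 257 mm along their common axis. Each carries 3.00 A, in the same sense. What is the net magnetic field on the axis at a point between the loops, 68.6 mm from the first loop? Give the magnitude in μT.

Each loop contributes B = μ₀IR²/[2(R²+z²)^(3/2)] on the axis, with z measured from that loop.
Loop 1 (z = 0.0686 m): B₁ = 1.05×10⁻⁵ T. Loop 2 (z = 0.1884 m): B₂ = 1.57×10⁻⁶ T.
The fields add: B = B₁ + B₂ = 1.20×10⁻⁵ T.

B ≈ 12.0 μT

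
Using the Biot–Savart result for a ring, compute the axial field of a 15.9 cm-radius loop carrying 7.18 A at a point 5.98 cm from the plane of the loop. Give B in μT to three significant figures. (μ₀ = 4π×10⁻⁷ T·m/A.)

B ≈ 23.3 μT

On the axis of a circular loop, B = μ₀IR² / [2(R²+z²)^(3/2)].
R² + z² = (0.159)² + (0.0598)² = 0.02886 m², and (R²+z²)^(3/2) = 4.90×10⁻³ m³.
B = (4π×10⁻⁷ × 7.18 × 0.02528) / (2 × 4.90×10⁻³) = 2.33×10⁻⁵ T.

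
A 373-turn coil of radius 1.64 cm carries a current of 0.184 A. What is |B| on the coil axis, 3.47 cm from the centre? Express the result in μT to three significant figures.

B ≈ 205 μT

For an N-turn flat coil, B = Nμ₀IR²/[2(R²+z²)^(3/2)] with R = 0.0164 m, z = 0.0347 m.
B = 373 × 5.50×10⁻⁷ T = 2.05×10⁻⁴ T.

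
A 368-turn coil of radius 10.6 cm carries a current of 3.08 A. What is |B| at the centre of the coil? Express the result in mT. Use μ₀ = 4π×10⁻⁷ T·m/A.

For an N-turn flat coil, B = Nμ₀I/(2R) with R = 0.106 m.
B = 368 × 1.83×10⁻⁵ T = 6.72×10⁻³ T.

B ≈ 6.72 mT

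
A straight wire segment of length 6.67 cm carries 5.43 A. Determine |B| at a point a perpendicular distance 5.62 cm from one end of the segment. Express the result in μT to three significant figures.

For a finite straight segment, B = (μ₀I/4πd)(sinθ₁ + sinθ₂), where θ₁, θ₂ are the angles from the perpendicular to each end.
The perpendicular foot is at one end, so the two end-offsets along the wire are 0 and L = 0.0667 m.
sinθ₁ = 0/√(0²+0.0562²) = 0.0000; sinθ₂ = 0.0667/√(0.0667²+0.0562²) = 0.7647.
B = (4π×10⁻⁷ × 5.43) / (4π × 0.0562) × (0.0000 + 0.7647) = 7.39×10⁻⁶ T.

B ≈ 7.39 μT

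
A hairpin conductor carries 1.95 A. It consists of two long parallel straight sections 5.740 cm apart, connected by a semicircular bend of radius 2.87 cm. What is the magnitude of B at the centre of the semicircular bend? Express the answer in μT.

B ≈ 34.9 μT

The semicircular arc contributes B_arc = μ₀I·π/(4πR) = μ₀I/(4R) = 2.13×10⁻⁵ T.
Each semi-infinite lead is at perpendicular distance R = 0.0287 m from the centre, with the perpendicular foot at its near end, so it contributes μ₀I/(4πR); both point the same way, together 1.36×10⁻⁵ T.
Arc and leads all point the same direction: B = 2.13×10⁻⁵ + 1.36×10⁻⁵ = 3.49×10⁻⁵ T.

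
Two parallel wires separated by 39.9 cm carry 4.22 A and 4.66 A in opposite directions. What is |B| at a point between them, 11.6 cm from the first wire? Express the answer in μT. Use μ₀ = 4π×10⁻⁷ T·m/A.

B ≈ 10.6 μT

Each long wire gives B = μ₀I/(2πd). Distances are d₁ = 0.116 m and d₂ = 0.283 m.
B₁ = 7.28×10⁻⁶ T, B₂ = 3.29×10⁻⁶ T.
Between antiparallel currents both contributions point the same way, so they add. B = B₁ + B₂ = 7.28×10⁻⁶ + 3.29×10⁻⁶ = 1.06×10⁻⁵ T.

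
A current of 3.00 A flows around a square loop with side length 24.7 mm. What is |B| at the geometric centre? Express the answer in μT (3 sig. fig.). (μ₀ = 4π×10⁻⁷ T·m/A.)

Each side is a finite straight segment at perpendicular distance d = a/(2 tan(π/4)) = 0.01235 m from the centre, with end-angles ±π/4.
One side contributes B₁ = (μ₀I/4πd)·2 sin(π/4) = 3.44×10⁻⁵ T.
All 4 sides add in the same direction: B = 4 × 3.44×10⁻⁵ = 1.37×10⁻⁴ T.

B ≈ 137 μT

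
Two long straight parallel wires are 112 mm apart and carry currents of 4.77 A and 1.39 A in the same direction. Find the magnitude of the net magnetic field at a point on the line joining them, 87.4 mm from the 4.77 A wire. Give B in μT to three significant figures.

B ≈ 0.385 μT

Each long wire gives B = μ₀I/(2πd). Distances are d₁ = 0.0874 m and d₂ = 0.0246 m.
B₁ = 1.09×10⁻⁵ T, B₂ = 1.13×10⁻⁵ T.
Between parallel currents the two contributions point in opposite directions, so they subtract. B = |B₁ − B₂| = |1.09×10⁻⁵ − 1.13×10⁻⁵| = 3.85×10⁻⁷ T.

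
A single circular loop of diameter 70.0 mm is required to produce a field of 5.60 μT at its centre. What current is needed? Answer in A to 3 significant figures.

I ≈ 0.312 A

At the centre of a circular loop B = μ₀I/(2R), so I = 2RB/μ₀.
With R = 0.035 m, I = 2 × 0.035 × 5.60×10⁻⁶ / (4π×10⁻⁷) = 0.312 A.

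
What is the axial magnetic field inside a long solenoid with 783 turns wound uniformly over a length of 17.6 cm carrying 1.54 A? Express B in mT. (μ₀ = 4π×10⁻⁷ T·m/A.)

B ≈ 8.61 mT

Inside a long solenoid, B = μ₀nI with n = 4449 turns/m.
B = 4π×10⁻⁷ × 4449 × 1.54 = 8.61×10⁻³ T.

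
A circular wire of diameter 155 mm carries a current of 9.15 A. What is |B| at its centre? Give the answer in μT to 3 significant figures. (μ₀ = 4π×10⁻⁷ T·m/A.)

B ≈ 74.2 μT

At the centre of a circular loop the Biot–Savart law gives B = μ₀I/(2R) (so R = 0.0775 m).
B = (4π×10⁻⁷ × 9.15) / (2 × 0.0775) = 7.42×10⁻⁵ T.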